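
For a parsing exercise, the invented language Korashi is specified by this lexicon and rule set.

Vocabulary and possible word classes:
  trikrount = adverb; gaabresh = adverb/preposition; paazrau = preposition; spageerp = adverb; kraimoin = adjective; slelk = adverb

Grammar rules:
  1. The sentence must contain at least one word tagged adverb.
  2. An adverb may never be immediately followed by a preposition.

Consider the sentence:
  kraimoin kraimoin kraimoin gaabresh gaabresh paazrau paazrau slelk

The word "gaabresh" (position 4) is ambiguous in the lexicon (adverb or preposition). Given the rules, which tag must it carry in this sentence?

preposition

Candidates per position — 1:kraimoin {adjective}; 2:kraimoin {adjective}; 3:kraimoin {adjective}; 4:gaabresh {adverb,preposition}; 5:gaabresh {adverb,preposition}; 6:paazrau {preposition}; 7:paazrau {preposition}; 8:slelk {adverb}.
Position 4: adverb is ruled out by rule 2; that leaves preposition.
Position 5: adverb is ruled out by rule 2; that leaves preposition.
The unique satisfying tagging is: adjective adjective adjective preposition preposition preposition preposition adverb.
Rule-by-rule: rule 1 holds; rule 2 holds.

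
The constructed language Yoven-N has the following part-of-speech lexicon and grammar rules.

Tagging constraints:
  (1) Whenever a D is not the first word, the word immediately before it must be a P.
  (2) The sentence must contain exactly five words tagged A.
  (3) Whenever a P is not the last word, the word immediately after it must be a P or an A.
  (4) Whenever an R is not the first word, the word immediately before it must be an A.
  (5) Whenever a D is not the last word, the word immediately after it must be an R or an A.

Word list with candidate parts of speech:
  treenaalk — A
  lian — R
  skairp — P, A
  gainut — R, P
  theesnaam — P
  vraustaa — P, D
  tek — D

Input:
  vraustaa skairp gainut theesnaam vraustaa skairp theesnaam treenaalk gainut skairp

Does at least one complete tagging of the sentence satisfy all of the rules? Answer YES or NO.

NO

Candidates per position — 1:vraustaa {P,D}; 2:skairp {P,A}; 3:gainut {R,P}; 4:theesnaam {P}; 5:vraustaa {P,D}; 6:skairp {P,A}; 7:theesnaam {P}; 8:treenaalk {A}; 9:gainut {R,P}; 10:skairp {P,A}.
Rule 2 cannot be satisfied by any choice of tags from the lexicon.
So there is no consistent tagging.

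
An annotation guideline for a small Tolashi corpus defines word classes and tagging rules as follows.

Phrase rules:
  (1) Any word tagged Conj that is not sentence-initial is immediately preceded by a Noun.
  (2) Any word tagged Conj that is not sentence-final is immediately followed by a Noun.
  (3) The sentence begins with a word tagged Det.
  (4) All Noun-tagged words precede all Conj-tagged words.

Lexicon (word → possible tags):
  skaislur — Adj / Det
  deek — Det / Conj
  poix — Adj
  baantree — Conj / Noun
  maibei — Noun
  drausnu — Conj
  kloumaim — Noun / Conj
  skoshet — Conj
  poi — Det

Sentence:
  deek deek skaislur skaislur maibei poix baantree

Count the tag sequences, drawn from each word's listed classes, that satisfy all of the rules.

4

Candidates per position — 1:deek {Det,Conj}; 2:deek {Det,Conj}; 3:skaislur {Adj,Det}; 4:skaislur {Adj,Det}; 5:maibei {Noun}; 6:poix {Adj}; 7:baantree {Conj,Noun}.
There are 32 candidate sequences in total.
The sequences that satisfy every rule: Det Det Adj Adj Noun Adj Noun; Det Det Adj Det Noun Adj Noun; Det Det Det Adj Noun Adj Noun; Det Det Det Det Noun Adj Noun.
Count = 4.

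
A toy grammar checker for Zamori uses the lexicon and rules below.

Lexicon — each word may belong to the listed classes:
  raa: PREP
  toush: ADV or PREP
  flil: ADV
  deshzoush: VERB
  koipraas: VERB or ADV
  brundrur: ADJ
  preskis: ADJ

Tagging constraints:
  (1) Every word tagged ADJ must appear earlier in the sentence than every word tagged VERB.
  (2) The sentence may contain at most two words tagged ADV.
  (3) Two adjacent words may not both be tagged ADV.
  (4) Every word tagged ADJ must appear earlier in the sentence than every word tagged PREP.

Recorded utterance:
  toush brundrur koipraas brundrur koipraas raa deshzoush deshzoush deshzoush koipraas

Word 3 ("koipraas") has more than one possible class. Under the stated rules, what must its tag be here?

ADV

Candidates per position — 1:toush {ADV,PREP}; 2:brundrur {ADJ}; 3:koipraas {VERB,ADV}; 4:brundrur {ADJ}; 5:koipraas {VERB,ADV}; 6:raa {PREP}; 7:deshzoush {VERB}; 8:deshzoush {VERB}; 9:deshzoush {VERB}; 10:koipraas {VERB,ADV}.
If word 1 were PREP, no tagging could satisfy rule 4; so word 1 is ADV.
If word 3 were VERB, no tagging could satisfy rule 1; so word 3 is ADV.
If word 5 were ADV, no tagging could satisfy rule 2; so word 5 is VERB.
If word 10 were ADV, no tagging could satisfy rule 2; so word 10 is VERB.
That leaves exactly one tagging: ADV ADJ ADV ADJ VERB PREP VERB VERB VERB VERB.
Check: rule 1 ok; rule 2 ok; rule 3 ok; rule 4 ok.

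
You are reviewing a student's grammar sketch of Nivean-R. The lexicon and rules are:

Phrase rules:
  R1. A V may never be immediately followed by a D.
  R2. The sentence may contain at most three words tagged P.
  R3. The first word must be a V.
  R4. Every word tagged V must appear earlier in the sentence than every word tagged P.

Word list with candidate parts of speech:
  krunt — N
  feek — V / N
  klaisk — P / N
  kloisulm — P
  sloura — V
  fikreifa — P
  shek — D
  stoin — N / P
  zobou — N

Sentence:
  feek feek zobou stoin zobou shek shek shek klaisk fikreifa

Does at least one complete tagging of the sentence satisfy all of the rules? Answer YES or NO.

YES

Candidates per position — 1:feek {V,N}; 2:feek {V,N}; 3:zobou {N}; 4:stoin {N,P}; 5:zobou {N}; 6:shek {D}; 7:shek {D}; 8:shek {D}; 9:klaisk {P,N}; 10:fikreifa {P}.
One satisfying assignment: V V N P N D D D P P.
Checking: rule 1 ok; rule 2 ok; rule 3 ok; rule 4 ok.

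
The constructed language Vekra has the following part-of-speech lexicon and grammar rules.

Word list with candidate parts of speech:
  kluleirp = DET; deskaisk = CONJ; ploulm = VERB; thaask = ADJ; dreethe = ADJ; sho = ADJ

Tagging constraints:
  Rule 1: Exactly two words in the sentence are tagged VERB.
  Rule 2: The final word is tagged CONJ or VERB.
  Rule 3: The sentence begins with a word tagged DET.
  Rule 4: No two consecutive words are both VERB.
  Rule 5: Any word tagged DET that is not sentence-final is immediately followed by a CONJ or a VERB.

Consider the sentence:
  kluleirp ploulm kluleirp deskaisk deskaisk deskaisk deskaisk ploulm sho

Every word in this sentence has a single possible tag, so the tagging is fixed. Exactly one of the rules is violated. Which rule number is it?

2

Fixed tagging: DET VERB DET CONJ CONJ CONJ CONJ VERB ADJ.
Rule check: R1 pass, R2 fail, R3 pass, R4 pass, R5 pass.
Only rule 2 fails.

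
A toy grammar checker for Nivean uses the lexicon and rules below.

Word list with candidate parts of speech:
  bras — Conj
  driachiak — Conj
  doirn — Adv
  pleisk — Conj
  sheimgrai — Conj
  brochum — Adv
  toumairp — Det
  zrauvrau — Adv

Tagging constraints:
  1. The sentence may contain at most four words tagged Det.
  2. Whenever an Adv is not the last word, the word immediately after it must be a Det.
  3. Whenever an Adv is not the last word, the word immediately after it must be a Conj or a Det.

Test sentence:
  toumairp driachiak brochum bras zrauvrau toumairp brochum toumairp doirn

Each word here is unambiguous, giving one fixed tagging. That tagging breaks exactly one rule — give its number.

Fixed tagging: Det Conj Adv Conj Adv Det Adv Det Adv.
Checking each rule: R1 ok, R2 fails, R3 ok.
Only rule 2 fails.

2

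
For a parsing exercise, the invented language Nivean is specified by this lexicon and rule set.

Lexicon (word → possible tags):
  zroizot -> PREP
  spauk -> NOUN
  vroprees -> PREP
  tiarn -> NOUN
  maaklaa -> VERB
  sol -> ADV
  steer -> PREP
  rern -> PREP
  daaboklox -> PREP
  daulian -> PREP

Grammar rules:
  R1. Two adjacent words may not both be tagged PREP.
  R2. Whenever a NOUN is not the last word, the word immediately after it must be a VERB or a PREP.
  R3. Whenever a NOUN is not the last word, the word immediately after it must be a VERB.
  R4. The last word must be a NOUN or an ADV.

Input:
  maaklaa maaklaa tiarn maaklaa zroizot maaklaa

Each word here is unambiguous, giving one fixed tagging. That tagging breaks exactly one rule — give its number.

Fixed tagging: VERB VERB NOUN VERB PREP VERB.
Rule check: R1 ✓, R2 ✓, R3 ✓, R4 ✗.
Only rule 4 fails.

4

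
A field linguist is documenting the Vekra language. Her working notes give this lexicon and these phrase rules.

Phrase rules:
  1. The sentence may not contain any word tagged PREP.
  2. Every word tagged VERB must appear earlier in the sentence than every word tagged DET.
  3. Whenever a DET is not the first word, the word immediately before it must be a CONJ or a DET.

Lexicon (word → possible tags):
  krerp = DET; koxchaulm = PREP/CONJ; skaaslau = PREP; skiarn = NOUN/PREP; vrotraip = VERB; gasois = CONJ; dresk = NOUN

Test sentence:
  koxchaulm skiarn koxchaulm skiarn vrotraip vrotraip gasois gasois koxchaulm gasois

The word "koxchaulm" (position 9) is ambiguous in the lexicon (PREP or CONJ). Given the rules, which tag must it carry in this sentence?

Candidates per position — 1:koxchaulm {PREP,CONJ}; 2:skiarn {NOUN,PREP}; 3:koxchaulm {PREP,CONJ}; 4:skiarn {NOUN,PREP}; 5:vrotraip {VERB}; 6:vrotraip {VERB}; 7:gasois {CONJ}; 8:gasois {CONJ}; 9:koxchaulm {PREP,CONJ}; 10:gasois {CONJ}.
If word 1 were PREP, no tagging could satisfy rule 1; so word 1 is CONJ.
If word 2 were PREP, no tagging could satisfy rule 1; so word 2 is NOUN.
If word 3 were PREP, no tagging could satisfy rule 1; so word 3 is CONJ.
If word 4 were PREP, no tagging could satisfy rule 1; so word 4 is NOUN.
If word 9 were PREP, no tagging could satisfy rule 1; so word 9 is CONJ.
The only consistent sequence is: CONJ NOUN CONJ NOUN VERB VERB CONJ CONJ CONJ CONJ.
Checking: rule 1 ok; rule 2 ok; rule 3 ok.

CONJ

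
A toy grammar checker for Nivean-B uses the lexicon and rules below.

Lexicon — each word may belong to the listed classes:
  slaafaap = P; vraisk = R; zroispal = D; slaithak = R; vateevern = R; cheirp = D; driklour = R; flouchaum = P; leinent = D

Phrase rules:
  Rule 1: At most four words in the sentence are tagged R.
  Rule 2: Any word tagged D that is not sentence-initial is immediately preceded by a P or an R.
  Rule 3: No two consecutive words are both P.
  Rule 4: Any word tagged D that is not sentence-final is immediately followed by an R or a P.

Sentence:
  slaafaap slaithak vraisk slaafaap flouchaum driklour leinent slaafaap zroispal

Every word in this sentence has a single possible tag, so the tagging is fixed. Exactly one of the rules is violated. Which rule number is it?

3

Fixed tagging: P R R P P R D P D.
Rule check: R1 holds, R2 holds, R3 violated, R4 holds.
Only rule 3 fails.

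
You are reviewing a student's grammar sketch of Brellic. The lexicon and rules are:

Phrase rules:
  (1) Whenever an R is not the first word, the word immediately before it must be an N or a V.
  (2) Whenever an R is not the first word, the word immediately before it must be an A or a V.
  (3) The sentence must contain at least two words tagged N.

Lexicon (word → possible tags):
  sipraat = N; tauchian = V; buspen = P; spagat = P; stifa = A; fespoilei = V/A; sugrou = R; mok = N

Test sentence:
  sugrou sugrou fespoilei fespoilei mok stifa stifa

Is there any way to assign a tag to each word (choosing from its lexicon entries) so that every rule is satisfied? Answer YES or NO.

Candidates per position — 1:sugrou {R}; 2:sugrou {R}; 3:fespoilei {V,A}; 4:fespoilei {V,A}; 5:mok {N}; 6:stifa {A}; 7:stifa {A}.
Rule 1 cannot be satisfied by any choice of tags from the lexicon.
So there is no consistent tagging.

NO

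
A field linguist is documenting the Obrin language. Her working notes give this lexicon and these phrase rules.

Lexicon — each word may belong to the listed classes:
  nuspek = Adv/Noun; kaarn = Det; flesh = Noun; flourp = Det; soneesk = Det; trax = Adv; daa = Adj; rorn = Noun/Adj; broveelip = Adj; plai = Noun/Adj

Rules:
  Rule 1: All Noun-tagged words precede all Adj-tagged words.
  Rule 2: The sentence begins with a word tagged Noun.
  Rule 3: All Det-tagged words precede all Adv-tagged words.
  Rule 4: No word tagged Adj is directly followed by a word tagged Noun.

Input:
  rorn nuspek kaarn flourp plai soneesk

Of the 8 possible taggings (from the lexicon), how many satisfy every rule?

2

Candidates per position — 1:rorn {Noun,Adj}; 2:nuspek {Adv,Noun}; 3:kaarn {Det}; 4:flourp {Det}; 5:plai {Noun,Adj}; 6:soneesk {Det}.
There are 8 candidate sequences in total.
The sequences that satisfy every rule: Noun Noun Det Det Noun Det; Noun Noun Det Det Adj Det.
Count = 2.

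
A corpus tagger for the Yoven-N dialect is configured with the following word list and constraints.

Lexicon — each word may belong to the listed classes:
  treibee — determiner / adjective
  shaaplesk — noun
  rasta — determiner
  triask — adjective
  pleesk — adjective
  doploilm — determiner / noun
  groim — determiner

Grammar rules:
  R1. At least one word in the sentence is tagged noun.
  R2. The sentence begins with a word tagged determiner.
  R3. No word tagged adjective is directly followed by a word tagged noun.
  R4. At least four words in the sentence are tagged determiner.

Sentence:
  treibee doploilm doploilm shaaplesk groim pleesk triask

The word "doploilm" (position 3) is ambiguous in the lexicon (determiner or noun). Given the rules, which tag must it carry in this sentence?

determiner

Candidates per position — 1:treibee {determiner,adjective}; 2:doploilm {determiner,noun}; 3:doploilm {determiner,noun}; 4:shaaplesk {noun}; 5:groim {determiner}; 6:pleesk {adjective}; 7:triask {adjective}.
Position 1: adjective is ruled out by rule 2; that leaves determiner.
Position 2: noun is ruled out by rule 4; that leaves determiner.
Position 3: noun is ruled out by rule 4; that leaves determiner.
That leaves exactly one tagging: determiner determiner determiner noun determiner adjective adjective.
Checking: rule 1 ok; rule 2 ok; rule 3 ok; rule 4 ok.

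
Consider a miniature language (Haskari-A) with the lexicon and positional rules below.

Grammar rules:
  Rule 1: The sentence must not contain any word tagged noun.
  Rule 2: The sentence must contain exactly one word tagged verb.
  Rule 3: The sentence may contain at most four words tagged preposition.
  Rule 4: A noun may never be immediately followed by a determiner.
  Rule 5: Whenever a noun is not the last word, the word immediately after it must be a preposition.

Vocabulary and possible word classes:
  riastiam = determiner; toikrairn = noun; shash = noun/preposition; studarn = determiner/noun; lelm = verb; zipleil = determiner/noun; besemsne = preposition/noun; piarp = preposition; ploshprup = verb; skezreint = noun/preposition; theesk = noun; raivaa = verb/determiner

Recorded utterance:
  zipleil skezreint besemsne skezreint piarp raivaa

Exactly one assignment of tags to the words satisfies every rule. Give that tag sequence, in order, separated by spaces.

determiner preposition preposition preposition preposition verb

Candidates per position — 1:zipleil {determiner,noun}; 2:skezreint {noun,preposition}; 3:besemsne {preposition,noun}; 4:skezreint {noun,preposition}; 5:piarp {preposition}; 6:raivaa {verb,determiner}.
Word 1 cannot be noun — rule 1 would then fail for every completion. It is determiner.
Word 2 cannot be noun — rule 1 would then fail for every completion. It is preposition.
Word 3 cannot be noun — rule 1 would then fail for every completion. It is preposition.
Word 4 cannot be noun — rule 1 would then fail for every completion. It is preposition.
Word 6 cannot be determiner — rule 2 would then fail for every completion. It is verb.
The unique satisfying tagging is: determiner preposition preposition preposition preposition verb.
Verifying each rule — rule 1 satisfied; rule 2 satisfied; rule 3 satisfied; rule 4 satisfied; rule 5 satisfied.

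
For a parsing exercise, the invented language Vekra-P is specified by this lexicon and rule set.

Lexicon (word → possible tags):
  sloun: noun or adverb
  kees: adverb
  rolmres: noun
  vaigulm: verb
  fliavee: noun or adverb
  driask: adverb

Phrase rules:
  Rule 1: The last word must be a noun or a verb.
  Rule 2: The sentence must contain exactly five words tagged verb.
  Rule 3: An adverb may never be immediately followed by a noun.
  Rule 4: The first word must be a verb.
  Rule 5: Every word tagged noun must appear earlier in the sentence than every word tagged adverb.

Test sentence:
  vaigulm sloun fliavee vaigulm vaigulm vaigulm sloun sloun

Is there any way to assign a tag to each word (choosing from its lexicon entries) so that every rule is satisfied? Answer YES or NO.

Candidates per position — 1:vaigulm {verb}; 2:sloun {noun,adverb}; 3:fliavee {noun,adverb}; 4:vaigulm {verb}; 5:vaigulm {verb}; 6:vaigulm {verb}; 7:sloun {noun,adverb}; 8:sloun {noun,adverb}.
Rule 2 cannot be satisfied by any choice of tags from the lexicon.
So there is no consistent tagging.

NO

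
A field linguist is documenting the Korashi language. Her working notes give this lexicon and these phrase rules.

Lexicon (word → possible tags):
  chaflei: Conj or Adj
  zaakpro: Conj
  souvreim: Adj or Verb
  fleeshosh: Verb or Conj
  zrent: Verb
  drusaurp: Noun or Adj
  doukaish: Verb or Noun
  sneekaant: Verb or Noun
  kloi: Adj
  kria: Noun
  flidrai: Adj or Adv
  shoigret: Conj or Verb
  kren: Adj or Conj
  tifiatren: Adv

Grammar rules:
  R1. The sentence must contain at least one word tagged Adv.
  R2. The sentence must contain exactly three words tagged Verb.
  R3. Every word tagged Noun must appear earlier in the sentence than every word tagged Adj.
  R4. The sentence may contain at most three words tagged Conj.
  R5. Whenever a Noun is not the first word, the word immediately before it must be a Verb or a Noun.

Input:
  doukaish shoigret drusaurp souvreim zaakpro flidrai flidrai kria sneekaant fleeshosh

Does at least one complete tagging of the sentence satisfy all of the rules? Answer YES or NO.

NO

Candidates per position — 1:doukaish {Verb,Noun}; 2:shoigret {Conj,Verb}; 3:drusaurp {Noun,Adj}; 4:souvreim {Adj,Verb}; 5:zaakpro {Conj}; 6:flidrai {Adj,Adv}; 7:flidrai {Adj,Adv}; 8:kria {Noun}; 9:sneekaant {Verb,Noun}; 10:fleeshosh {Verb,Conj}.
Rule 5 cannot be satisfied by any choice of tags from the lexicon.
So there is no consistent tagging.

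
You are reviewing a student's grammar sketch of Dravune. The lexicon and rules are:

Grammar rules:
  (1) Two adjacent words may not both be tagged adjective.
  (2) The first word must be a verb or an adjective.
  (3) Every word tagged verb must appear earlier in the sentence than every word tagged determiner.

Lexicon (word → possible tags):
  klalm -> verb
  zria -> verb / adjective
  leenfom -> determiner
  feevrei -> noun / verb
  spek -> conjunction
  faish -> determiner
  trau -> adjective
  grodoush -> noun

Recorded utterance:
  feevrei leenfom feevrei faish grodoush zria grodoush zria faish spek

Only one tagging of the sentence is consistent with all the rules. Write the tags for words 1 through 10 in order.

Candidates per position — 1:feevrei {noun,verb}; 2:leenfom {determiner}; 3:feevrei {noun,verb}; 4:faish {determiner}; 5:grodoush {noun}; 6:zria {verb,adjective}; 7:grodoush {noun}; 8:zria {verb,adjective}; 9:faish {determiner}; 10:spek {conjunction}.
At position 1, choosing noun makes rule 2 impossible to satisfy; hence verb.
At position 3, choosing verb makes rule 3 impossible to satisfy; hence noun.
At position 6, choosing verb makes rule 3 impossible to satisfy; hence adjective.
At position 8, choosing verb makes rule 3 impossible to satisfy; hence adjective.
That leaves exactly one tagging: verb determiner noun determiner noun adjective noun adjective determiner conjunction.
Check: rule 1 satisfied; rule 2 satisfied; rule 3 satisfied.

verb determiner noun determiner noun adjective noun adjective determiner conjunction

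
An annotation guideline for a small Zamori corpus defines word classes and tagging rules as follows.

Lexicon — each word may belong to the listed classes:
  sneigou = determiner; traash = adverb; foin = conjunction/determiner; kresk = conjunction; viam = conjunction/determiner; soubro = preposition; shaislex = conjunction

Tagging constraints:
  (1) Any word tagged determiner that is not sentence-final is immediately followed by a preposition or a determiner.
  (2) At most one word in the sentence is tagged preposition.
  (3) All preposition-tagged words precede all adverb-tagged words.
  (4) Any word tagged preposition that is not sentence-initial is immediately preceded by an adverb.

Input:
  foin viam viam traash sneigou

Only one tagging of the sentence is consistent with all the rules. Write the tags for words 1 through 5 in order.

Candidates per position — 1:foin {conjunction,determiner}; 2:viam {conjunction,determiner}; 3:viam {conjunction,determiner}; 4:traash {adverb}; 5:sneigou {determiner}.
Position 1: determiner is ruled out by rule 1; that leaves conjunction.
Position 2: determiner is ruled out by rule 1; that leaves conjunction.
Position 3: determiner is ruled out by rule 1; that leaves conjunction.
So the tagging must be: conjunction conjunction conjunction adverb determiner.
Check: rule 1 ok; rule 2 ok; rule 3 ok; rule 4 ok.

conjunction conjunction conjunction adverb determiner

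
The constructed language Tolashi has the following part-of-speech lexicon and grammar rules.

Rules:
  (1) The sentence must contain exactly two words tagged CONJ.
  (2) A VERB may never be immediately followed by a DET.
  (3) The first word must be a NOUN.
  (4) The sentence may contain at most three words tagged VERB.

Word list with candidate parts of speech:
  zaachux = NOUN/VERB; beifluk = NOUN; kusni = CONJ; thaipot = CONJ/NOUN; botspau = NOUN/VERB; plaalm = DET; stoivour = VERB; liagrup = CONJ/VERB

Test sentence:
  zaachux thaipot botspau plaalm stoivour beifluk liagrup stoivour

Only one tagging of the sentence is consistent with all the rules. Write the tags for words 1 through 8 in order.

NOUN CONJ NOUN DET VERB NOUN CONJ VERB

Candidates per position — 1:zaachux {NOUN,VERB}; 2:thaipot {CONJ,NOUN}; 3:botspau {NOUN,VERB}; 4:plaalm {DET}; 5:stoivour {VERB}; 6:beifluk {NOUN}; 7:liagrup {CONJ,VERB}; 8:stoivour {VERB}.
Position 1: tagging it VERB would leave rule 3 unsatisfiable, so it must be NOUN.
Position 2: tagging it NOUN would leave rule 1 unsatisfiable, so it must be CONJ.
Position 3: tagging it VERB would leave rule 2 unsatisfiable, so it must be NOUN.
Position 7: tagging it VERB would leave rule 1 unsatisfiable, so it must be CONJ.
That leaves exactly one tagging: NOUN CONJ NOUN DET VERB NOUN CONJ VERB.
Check: rule 1 ✓; rule 2 ✓; rule 3 ✓; rule 4 ✓.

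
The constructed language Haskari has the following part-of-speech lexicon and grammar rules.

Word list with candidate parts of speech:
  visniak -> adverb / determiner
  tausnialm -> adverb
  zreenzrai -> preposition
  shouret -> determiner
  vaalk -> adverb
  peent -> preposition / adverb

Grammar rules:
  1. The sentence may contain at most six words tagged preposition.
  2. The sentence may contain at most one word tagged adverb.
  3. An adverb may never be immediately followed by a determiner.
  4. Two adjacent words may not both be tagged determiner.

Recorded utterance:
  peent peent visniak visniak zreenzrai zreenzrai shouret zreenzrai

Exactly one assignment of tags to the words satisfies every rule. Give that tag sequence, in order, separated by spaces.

Candidates per position — 1:peent {preposition,adverb}; 2:peent {preposition,adverb}; 3:visniak {adverb,determiner}; 4:visniak {adverb,determiner}; 5:zreenzrai {preposition}; 6:zreenzrai {preposition}; 7:shouret {determiner}; 8:zreenzrai {preposition}.
The remaining ambiguous positions (1, 2, 3, 4) are resolved jointly — only one combination satisfies every rule.
The only consistent sequence is: preposition preposition determiner adverb preposition preposition determiner preposition.
Checking: rule 1 holds; rule 2 holds; rule 3 holds; rule 4 holds.

preposition preposition determiner adverb preposition preposition determiner preposition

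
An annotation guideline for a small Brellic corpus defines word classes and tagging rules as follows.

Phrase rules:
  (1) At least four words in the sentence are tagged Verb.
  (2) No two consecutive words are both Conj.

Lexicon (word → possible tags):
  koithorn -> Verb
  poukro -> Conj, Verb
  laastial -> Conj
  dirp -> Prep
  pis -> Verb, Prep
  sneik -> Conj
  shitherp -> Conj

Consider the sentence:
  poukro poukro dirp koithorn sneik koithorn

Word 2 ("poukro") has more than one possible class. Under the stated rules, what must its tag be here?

Verb

Candidates per position — 1:poukro {Conj,Verb}; 2:poukro {Conj,Verb}; 3:dirp {Prep}; 4:koithorn {Verb}; 5:sneik {Conj}; 6:koithorn {Verb}.
At position 1, choosing Conj makes rule 1 impossible to satisfy; hence Verb.
At position 2, choosing Conj makes rule 1 impossible to satisfy; hence Verb.
The only consistent sequence is: Verb Verb Prep Verb Conj Verb.
Check: rule 1 ok; rule 2 ok.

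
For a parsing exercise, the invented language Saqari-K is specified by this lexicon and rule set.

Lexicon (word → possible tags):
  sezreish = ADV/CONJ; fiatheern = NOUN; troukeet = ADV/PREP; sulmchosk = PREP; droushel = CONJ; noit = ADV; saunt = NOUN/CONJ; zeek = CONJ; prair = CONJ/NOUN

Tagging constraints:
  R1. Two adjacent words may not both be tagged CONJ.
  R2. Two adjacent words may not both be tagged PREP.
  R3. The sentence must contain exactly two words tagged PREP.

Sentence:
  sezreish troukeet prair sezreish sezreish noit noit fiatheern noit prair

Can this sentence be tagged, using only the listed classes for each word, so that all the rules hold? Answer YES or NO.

Candidates per position — 1:sezreish {ADV,CONJ}; 2:troukeet {ADV,PREP}; 3:prair {CONJ,NOUN}; 4:sezreish {ADV,CONJ}; 5:sezreish {ADV,CONJ}; 6:noit {ADV}; 7:noit {ADV}; 8:fiatheern {NOUN}; 9:noit {ADV}; 10:prair {CONJ,NOUN}.
Rule 3 cannot be satisfied by any choice of tags from the lexicon.
So there is no consistent tagging.

NO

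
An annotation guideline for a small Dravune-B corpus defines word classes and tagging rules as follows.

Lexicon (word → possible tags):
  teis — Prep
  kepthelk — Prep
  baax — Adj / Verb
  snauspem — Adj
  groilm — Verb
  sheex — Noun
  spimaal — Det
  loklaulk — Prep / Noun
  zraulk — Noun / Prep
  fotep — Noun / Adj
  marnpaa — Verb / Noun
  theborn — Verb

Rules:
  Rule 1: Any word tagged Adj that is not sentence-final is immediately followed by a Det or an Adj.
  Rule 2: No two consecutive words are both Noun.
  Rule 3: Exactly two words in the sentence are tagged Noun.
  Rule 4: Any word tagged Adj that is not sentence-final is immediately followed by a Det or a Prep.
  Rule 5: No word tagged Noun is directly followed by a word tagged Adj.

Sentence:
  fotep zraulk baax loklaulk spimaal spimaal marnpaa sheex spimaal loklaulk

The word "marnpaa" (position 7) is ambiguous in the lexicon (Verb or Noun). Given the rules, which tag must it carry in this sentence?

Candidates per position — 1:fotep {Noun,Adj}; 2:zraulk {Noun,Prep}; 3:baax {Adj,Verb}; 4:loklaulk {Prep,Noun}; 5:spimaal {Det}; 6:spimaal {Det}; 7:marnpaa {Verb,Noun}; 8:sheex {Noun}; 9:spimaal {Det}; 10:loklaulk {Prep,Noun}.
If word 1 were Adj, no tagging could satisfy rule 1; so word 1 is Noun.
If word 2 were Noun, no tagging could satisfy rule 2; so word 2 is Prep.
If word 3 were Adj, no tagging could satisfy rule 1; so word 3 is Verb.
If word 4 were Noun, no tagging could satisfy rule 3; so word 4 is Prep.
If word 7 were Noun, no tagging could satisfy rule 2; so word 7 is Verb.
If word 10 were Noun, no tagging could satisfy rule 3; so word 10 is Prep.
The unique satisfying tagging is: Noun Prep Verb Prep Det Det Verb Noun Det Prep.
Rule-by-rule: rule 1 ok; rule 2 ok; rule 3 ok; rule 4 ok; rule 5 ok.

Verb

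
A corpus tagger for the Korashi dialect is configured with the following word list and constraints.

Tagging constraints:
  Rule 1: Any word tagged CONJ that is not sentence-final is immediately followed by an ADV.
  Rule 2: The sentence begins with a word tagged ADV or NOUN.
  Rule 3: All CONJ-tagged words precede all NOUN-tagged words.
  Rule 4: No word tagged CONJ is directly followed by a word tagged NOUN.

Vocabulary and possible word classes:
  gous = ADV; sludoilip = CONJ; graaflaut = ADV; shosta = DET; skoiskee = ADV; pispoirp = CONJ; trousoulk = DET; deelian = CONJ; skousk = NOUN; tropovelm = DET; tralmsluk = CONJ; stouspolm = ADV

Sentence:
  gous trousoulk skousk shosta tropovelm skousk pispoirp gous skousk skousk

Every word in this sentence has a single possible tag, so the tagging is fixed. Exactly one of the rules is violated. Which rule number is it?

3

Fixed tagging: ADV DET NOUN DET DET NOUN CONJ ADV NOUN NOUN.
Checking each rule: R1 ✓, R2 ✓, R3 ✗, R4 ✓.
Only rule 3 fails.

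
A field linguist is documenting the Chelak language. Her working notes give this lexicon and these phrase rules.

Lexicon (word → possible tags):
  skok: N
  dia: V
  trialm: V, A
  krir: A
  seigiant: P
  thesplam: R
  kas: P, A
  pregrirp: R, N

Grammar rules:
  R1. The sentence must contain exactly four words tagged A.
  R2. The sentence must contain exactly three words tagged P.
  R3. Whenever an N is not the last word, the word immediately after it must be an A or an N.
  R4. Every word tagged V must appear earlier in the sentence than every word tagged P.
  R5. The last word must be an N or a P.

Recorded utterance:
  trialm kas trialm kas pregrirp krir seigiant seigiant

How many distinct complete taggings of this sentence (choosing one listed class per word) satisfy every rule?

4

Candidates per position — 1:trialm {V,A}; 2:kas {P,A}; 3:trialm {V,A}; 4:kas {P,A}; 5:pregrirp {R,N}; 6:krir {A}; 7:seigiant {P}; 8:seigiant {P}.
There are 32 candidate sequences in total.
The sequences that satisfy every rule: A P A A R A P P; A P A A N A P P; A A A P R A P P; A A A P N A P P.
Count = 4.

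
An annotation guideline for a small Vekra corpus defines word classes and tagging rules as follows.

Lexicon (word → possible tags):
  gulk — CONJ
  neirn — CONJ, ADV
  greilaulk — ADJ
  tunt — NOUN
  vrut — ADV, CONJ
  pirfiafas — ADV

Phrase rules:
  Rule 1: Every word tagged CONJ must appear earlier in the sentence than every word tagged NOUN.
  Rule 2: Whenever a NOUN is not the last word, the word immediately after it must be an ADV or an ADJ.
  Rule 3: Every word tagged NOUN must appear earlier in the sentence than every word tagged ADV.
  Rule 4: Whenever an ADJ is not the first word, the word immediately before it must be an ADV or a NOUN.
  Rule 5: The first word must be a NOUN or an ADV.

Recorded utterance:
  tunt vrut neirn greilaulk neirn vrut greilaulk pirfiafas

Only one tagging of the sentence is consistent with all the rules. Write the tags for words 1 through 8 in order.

Candidates per position — 1:tunt {NOUN}; 2:vrut {ADV,CONJ}; 3:neirn {CONJ,ADV}; 4:greilaulk {ADJ}; 5:neirn {CONJ,ADV}; 6:vrut {ADV,CONJ}; 7:greilaulk {ADJ}; 8:pirfiafas {ADV}.
Position 2: tagging it CONJ would leave rule 1 unsatisfiable, so it must be ADV.
Position 3: tagging it CONJ would leave rule 1 unsatisfiable, so it must be ADV.
Position 5: tagging it CONJ would leave rule 1 unsatisfiable, so it must be ADV.
Position 6: tagging it CONJ would leave rule 1 unsatisfiable, so it must be ADV.
The only consistent sequence is: NOUN ADV ADV ADJ ADV ADV ADJ ADV.
Checking: rule 1 ✓; rule 2 ✓; rule 3 ✓; rule 4 ✓; rule 5 ✓.

NOUN ADV ADV ADJ ADV ADV ADJ ADV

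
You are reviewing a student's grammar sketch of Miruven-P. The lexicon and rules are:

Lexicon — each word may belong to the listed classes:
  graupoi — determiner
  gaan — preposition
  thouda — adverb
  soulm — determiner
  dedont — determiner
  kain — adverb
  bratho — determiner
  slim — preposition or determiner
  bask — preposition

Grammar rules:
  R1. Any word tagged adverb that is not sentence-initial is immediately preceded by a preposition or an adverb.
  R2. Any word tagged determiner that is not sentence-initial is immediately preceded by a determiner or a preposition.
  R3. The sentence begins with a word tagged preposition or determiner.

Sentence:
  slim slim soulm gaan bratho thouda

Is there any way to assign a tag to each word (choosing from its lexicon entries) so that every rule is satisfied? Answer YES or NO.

Candidates per position — 1:slim {preposition,determiner}; 2:slim {preposition,determiner}; 3:soulm {determiner}; 4:gaan {preposition}; 5:bratho {determiner}; 6:thouda {adverb}.
Rule 1 cannot be satisfied by any choice of tags from the lexicon.
So there is no consistent tagging.

NO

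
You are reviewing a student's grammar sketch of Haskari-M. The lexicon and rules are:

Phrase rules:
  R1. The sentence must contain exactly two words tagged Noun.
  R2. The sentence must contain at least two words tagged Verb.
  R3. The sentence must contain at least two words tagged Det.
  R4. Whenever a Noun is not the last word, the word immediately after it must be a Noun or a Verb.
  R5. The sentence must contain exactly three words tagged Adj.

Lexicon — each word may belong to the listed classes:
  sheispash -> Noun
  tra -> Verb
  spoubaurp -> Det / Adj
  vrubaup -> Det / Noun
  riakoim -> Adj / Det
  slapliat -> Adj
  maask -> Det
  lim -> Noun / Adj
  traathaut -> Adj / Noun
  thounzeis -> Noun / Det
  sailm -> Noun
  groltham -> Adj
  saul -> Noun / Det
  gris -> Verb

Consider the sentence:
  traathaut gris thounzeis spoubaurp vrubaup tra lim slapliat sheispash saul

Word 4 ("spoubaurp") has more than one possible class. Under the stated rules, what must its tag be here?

Det

Candidates per position — 1:traathaut {Adj,Noun}; 2:gris {Verb}; 3:thounzeis {Noun,Det}; 4:spoubaurp {Det,Adj}; 5:vrubaup {Det,Noun}; 6:tra {Verb}; 7:lim {Noun,Adj}; 8:slapliat {Adj}; 9:sheispash {Noun}; 10:saul {Noun,Det}.
At position 3, choosing Noun makes rule 4 impossible to satisfy; hence Det.
At position 7, choosing Noun makes rule 4 impossible to satisfy; hence Adj.
At position 10, choosing Det makes rule 4 impossible to satisfy; hence Noun.
At position 1, choosing Noun makes rule 1 impossible to satisfy; hence Adj.
At position 4, choosing Adj makes rule 5 impossible to satisfy; hence Det.
At position 5, choosing Noun makes rule 1 impossible to satisfy; hence Det.
So the tagging must be: Adj Verb Det Det Det Verb Adj Adj Noun Noun.
Check: rule 1 ok; rule 2 ok; rule 3 ok; rule 4 ok; rule 5 ok.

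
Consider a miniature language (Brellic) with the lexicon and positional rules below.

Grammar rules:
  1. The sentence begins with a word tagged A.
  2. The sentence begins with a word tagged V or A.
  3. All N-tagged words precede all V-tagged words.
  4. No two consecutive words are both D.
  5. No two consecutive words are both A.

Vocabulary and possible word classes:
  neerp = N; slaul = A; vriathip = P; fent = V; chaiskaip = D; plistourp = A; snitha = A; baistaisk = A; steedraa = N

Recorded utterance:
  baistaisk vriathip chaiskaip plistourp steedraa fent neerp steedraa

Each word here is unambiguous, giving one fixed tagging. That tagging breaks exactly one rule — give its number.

Fixed tagging: A P D A N V N N.
Rule check: R1 ✓, R2 ✓, R3 ✗, R4 ✓, R5 ✓.
Only rule 3 fails.

3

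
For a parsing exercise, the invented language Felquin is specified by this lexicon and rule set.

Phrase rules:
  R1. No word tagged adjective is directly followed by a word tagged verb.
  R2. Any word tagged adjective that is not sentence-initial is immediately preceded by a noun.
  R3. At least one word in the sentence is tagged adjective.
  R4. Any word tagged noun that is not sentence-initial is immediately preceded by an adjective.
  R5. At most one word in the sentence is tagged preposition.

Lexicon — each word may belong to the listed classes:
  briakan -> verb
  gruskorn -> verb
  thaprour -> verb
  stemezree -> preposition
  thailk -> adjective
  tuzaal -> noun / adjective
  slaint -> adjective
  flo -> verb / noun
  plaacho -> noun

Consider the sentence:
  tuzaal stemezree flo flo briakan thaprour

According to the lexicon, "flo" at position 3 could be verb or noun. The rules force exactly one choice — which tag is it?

verb

Candidates per position — 1:tuzaal {noun,adjective}; 2:stemezree {preposition}; 3:flo {verb,noun}; 4:flo {verb,noun}; 5:briakan {verb}; 6:thaprour {verb}.
At position 1, choosing noun makes rule 3 impossible to satisfy; hence adjective.
At position 3, choosing noun makes rule 4 impossible to satisfy; hence verb.
At position 4, choosing noun makes rule 4 impossible to satisfy; hence verb.
That leaves exactly one tagging: adjective preposition verb verb verb verb.
Rule-by-rule: rule 1 holds; rule 2 holds; rule 3 holds; rule 4 holds; rule 5 holds.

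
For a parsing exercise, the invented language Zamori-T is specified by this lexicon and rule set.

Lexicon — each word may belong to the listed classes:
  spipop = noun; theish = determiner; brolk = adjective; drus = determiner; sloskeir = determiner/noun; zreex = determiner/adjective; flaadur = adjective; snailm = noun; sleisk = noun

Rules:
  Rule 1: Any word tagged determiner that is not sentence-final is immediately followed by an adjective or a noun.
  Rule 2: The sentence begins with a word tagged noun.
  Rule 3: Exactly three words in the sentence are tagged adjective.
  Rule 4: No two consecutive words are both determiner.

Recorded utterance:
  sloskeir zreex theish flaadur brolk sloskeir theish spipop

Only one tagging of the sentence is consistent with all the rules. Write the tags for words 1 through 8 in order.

Candidates per position — 1:sloskeir {determiner,noun}; 2:zreex {determiner,adjective}; 3:theish {determiner}; 4:flaadur {adjective}; 5:brolk {adjective}; 6:sloskeir {determiner,noun}; 7:theish {determiner}; 8:spipop {noun}.
Word 1 cannot be determiner — rule 2 would then fail for every completion. It is noun.
Word 2 cannot be determiner — rule 1 would then fail for every completion. It is adjective.
Word 6 cannot be determiner — rule 1 would then fail for every completion. It is noun.
The only consistent sequence is: noun adjective determiner adjective adjective noun determiner noun.
Check: rule 1 ✓; rule 2 ✓; rule 3 ✓; rule 4 ✓.

noun adjective determiner adjective adjective noun determiner noun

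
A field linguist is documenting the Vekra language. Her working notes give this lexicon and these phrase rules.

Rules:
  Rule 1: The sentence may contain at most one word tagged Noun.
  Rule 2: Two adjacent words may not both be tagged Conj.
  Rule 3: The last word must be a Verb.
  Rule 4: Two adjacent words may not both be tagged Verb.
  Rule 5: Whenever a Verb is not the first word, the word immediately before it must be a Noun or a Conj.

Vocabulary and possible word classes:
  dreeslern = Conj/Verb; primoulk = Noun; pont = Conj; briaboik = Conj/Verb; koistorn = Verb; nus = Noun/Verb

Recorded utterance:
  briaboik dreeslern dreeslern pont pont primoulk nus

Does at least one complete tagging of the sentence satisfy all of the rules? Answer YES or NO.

NO

Candidates per position — 1:briaboik {Conj,Verb}; 2:dreeslern {Conj,Verb}; 3:dreeslern {Conj,Verb}; 4:pont {Conj}; 5:pont {Conj}; 6:primoulk {Noun}; 7:nus {Noun,Verb}.
Rule 2 cannot be satisfied by any choice of tags from the lexicon.
So there is no consistent tagging.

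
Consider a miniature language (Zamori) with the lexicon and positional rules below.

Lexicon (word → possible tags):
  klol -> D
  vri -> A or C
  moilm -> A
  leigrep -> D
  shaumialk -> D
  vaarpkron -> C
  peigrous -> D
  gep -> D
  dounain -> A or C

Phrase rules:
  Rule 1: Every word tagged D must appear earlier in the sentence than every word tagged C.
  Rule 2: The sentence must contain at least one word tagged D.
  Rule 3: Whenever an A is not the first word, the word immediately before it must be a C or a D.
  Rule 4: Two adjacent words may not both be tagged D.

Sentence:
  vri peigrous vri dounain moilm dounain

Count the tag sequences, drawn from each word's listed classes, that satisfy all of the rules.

2

Candidates per position — 1:vri {A,C}; 2:peigrous {D}; 3:vri {A,C}; 4:dounain {A,C}; 5:moilm {A}; 6:dounain {A,C}.
There are 16 candidate sequences in total.
The sequences that satisfy every rule: A D A C A C; A D C C A C.
Count = 2.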